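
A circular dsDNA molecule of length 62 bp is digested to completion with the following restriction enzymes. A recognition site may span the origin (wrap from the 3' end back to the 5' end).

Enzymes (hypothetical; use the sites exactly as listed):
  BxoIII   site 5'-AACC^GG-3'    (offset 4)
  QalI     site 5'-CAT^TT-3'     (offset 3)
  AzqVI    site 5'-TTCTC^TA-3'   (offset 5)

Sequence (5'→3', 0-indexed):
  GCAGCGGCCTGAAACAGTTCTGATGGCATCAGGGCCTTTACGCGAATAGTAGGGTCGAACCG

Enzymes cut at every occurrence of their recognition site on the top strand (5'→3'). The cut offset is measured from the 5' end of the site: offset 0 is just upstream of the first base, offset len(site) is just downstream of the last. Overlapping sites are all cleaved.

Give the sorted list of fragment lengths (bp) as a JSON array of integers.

Per-enzyme occurrences:
  BxoIII AACCGG/4: at [57] ⇒ [61]
  QalI (CATTT, off=3): no sites
  AzqVI (TTCTCTA, off=5): no sites

All cut coordinates (distinct, sorted): [61]

Fragments:
  61→61 (wrap): 62-61+61 = 62 bp

[62]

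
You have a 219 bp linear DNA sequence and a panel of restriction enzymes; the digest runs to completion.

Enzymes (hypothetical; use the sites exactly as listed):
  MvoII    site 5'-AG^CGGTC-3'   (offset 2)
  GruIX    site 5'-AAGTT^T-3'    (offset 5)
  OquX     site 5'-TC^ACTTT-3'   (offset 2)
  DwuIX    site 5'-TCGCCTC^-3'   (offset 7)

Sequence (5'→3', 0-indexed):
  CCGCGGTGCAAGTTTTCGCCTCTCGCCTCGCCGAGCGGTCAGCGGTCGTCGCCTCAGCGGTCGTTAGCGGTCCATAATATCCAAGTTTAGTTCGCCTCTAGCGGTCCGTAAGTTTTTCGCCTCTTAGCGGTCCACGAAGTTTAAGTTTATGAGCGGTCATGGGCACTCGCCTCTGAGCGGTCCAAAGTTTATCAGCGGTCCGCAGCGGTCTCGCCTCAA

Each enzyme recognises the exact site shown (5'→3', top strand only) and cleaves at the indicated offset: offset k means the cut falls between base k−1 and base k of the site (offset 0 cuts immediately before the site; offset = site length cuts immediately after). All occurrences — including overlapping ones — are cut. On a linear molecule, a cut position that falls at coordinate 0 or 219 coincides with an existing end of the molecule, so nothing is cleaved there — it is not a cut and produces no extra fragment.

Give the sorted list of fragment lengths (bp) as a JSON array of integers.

[2,2,3,4,4,6,6,6,6,7,7,8,9,10,10,11,12,12,13,13,14,14,20,20]

Scan for sites:
  MvoII (AGCGGTC, off=2): starts [33, 40, 55, 65, 99, 125, 151, 175, 193, 203] → cuts [35, 42, 57, 67, 101, 127, 153, 177, 195, 205]
  GruIX (AAGTTT, off=5): starts [9, 82, 109, 136, 142, 184] → cuts [14, 87, 114, 141, 147, 189]
  OquX (TCACTTT, off=2): no sites
  DwuIX (TCGCCTC, off=7): starts [15, 22, 48, 91, 116, 166, 210] → cuts [22, 29, 55, 98, 123, 173, 217]

All cut coordinates (distinct, sorted): [14, 22, 29, 35, 42, 55, 57, 67, 87, 98, 101, 114, 123, 127, 141, 147, 153, 173, 177, 189, 195, 205, 217]

Fragments:
  [0,14): 14 bp
  [14,22): 8 bp
  [22,29): 7 bp
  [29,35): 6 bp
  [35,42): 7 bp
  [42,55): 13 bp
  [55,57): 2 bp
  [57,67): 10 bp
  [67,87): 20 bp
  [87,98): 11 bp
  [98,101): 3 bp
  [101,114): 13 bp
  [114,123): 9 bp
  [123,127): 4 bp
  [127,141): 14 bp
  [141,147): 6 bp
  [147,153): 6 bp
  [153,173): 20 bp
  [173,177): 4 bp
  [177,189): 12 bp
  [189,195): 6 bp
  [195,205): 10 bp
  [205,217): 12 bp
  [217,219): 2 bp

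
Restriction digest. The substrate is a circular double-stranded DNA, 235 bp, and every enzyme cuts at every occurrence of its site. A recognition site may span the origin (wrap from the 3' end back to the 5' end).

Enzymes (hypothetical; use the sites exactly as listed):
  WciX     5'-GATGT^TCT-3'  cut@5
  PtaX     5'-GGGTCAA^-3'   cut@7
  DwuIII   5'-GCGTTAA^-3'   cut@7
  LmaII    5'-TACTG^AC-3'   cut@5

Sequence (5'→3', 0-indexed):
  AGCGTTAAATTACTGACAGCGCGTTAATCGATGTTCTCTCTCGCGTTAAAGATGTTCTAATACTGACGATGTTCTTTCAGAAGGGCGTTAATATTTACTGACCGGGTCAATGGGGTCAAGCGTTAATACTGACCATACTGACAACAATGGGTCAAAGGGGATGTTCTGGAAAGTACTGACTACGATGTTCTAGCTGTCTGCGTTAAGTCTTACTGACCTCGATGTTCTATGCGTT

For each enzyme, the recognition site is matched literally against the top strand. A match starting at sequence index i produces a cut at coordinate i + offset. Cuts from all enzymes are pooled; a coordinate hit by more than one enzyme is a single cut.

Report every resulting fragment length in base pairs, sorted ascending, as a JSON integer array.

[5,6,7,7,7,7,9,9,9,9,9,10,10,10,10,12,14,15,15,18,18,19]

Per-enzyme occurrences:
  WciX (GATGTTCT, off=5): starts [29, 50, 67, 159, 183, 220] → cuts [34, 55, 72, 164, 188, 225]
  PtaX (GGGTCAA, off=7): starts [103, 112, 148] → cuts [110, 119, 155]
  DwuIII (GCGTTAA, off=7): starts [1, 20, 42, 84, 119, 199] → cuts [8, 27, 49, 91, 126, 206]
  LmaII (TACTGAC, off=5): starts [10, 60, 95, 126, 135, 173, 210] → cuts [15, 65, 100, 131, 140, 178, 215]

All cut coordinates (distinct, sorted): [8, 15, 27, 34, 49, 55, 65, 72, 91, 100, 110, 119, 126, 131, 140, 155, 164, 178, 188, 206, 215, 225]

Fragments:
  8→15: 7 bp
  15→27: 12 bp
  27→34: 7 bp
  34→49: 15 bp
  49→55: 6 bp
  55→65: 10 bp
  65→72: 7 bp
  72→91: 19 bp
  91→100: 9 bp
  100→110: 10 bp
  110→119: 9 bp
  119→126: 7 bp
  126→131: 5 bp
  131→140: 9 bp
  140→155: 15 bp
  155→164: 9 bp
  164→178: 14 bp
  178→188: 10 bp
  188→206: 18 bp
  206→215: 9 bp
  215→225: 10 bp
  225→8 (wrap): 235-225+8 = 18 bp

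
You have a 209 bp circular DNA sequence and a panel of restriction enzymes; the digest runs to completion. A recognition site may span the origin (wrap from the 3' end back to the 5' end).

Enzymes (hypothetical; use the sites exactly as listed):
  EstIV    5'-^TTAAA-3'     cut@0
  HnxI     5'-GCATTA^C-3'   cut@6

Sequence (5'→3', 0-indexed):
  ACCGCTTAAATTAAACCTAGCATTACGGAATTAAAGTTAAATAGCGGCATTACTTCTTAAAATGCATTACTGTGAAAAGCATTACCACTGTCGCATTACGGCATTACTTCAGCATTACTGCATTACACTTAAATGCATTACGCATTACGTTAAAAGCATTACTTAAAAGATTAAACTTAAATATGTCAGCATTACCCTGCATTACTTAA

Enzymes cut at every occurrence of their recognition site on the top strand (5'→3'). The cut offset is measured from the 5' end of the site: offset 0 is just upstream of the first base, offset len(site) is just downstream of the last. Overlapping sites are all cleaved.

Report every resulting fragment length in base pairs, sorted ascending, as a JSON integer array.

Per-enzyme occurrences:
  EstIV (TTAAA, off=0): starts [5, 10, 30, 36, 56, 128, 149, 162, 170, 176, 205] → cuts [5, 10, 30, 36, 56, 128, 149, 162, 170, 176, 205]
  HnxI (GCATTAC, off=6): starts [19, 46, 63, 78, 92, 100, 111, 119, 134, 141, 155, 188, 198] → cuts [25, 52, 69, 84, 98, 106, 117, 125, 140, 147, 161, 194, 204]

All cut coordinates (distinct, sorted): [5, 10, 25, 30, 36, 52, 56, 69, 84, 98, 106, 117, 125, 128, 140, 147, 149, 161, 162, 170, 176, 194, 204, 205]

Fragments:
  5→10: 5 bp
  10→25: 15 bp
  25→30: 5 bp
  30→36: 6 bp
  36→52: 16 bp
  52→56: 4 bp
  56→69: 13 bp
  69→84: 15 bp
  84→98: 14 bp
  98→106: 8 bp
  106→117: 11 bp
  117→125: 8 bp
  125→128: 3 bp
  128→140: 12 bp
  140→147: 7 bp
  147→149: 2 bp
  149→161: 12 bp
  161→162: 1 bp
  162→170: 8 bp
  170→176: 6 bp
  176→194: 18 bp
  194→204: 10 bp
  204→205: 1 bp
  205→5 (wrap): 209-205+5 = 9 bp

[1,1,2,3,4,5,5,6,6,7,8,8,8,9,10,11,12,12,13,14,15,15,16,18]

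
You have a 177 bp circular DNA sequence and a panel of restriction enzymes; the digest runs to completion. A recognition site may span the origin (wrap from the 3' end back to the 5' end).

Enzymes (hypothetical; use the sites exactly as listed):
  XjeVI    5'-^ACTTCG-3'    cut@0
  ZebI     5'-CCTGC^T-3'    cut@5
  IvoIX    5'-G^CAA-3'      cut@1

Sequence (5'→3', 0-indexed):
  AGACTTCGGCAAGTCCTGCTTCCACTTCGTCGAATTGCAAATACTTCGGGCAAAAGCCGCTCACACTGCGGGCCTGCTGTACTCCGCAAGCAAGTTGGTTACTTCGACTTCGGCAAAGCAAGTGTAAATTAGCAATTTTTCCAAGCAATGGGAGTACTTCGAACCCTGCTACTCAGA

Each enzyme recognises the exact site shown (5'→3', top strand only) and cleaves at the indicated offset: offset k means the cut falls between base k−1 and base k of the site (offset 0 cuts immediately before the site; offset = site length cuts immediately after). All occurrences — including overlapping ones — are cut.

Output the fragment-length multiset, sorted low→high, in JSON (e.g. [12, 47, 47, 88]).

[4,4,5,5,6,7,7,8,9,10,10,10,10,13,14,14,14,27]

Site scan:
  XjeVI ACTTCG/0: at [2, 23, 42, 100, 106, 155] ⇒ [2, 23, 42, 100, 106, 155]
  ZebI CCTGCT/5: at [14, 72, 164] ⇒ [19, 77, 169]
  IvoIX GCAA/1: at [8, 36, 49, 85, 89, 112, 117, 131, 144] ⇒ [9, 37, 50, 86, 90, 113, 118, 132, 145]

Pooled cuts: [2, 9, 19, 23, 37, 42, 50, 77, 86, 90, 100, 106, 113, 118, 132, 145, 155, 169]

Fragment lengths:
  2→9: 7 bp
  9→19: 10 bp
  19→23: 4 bp
  23→37: 14 bp
  37→42: 5 bp
  42→50: 8 bp
  50→77: 27 bp
  77→86: 9 bp
  86→90: 4 bp
  90→100: 10 bp
  100→106: 6 bp
  106→113: 7 bp
  113→118: 5 bp
  118→132: 14 bp
  132→145: 13 bp
  145→155: 10 bp
  155→169: 14 bp
  169→2 (wrap): 177-169+2 = 10 bp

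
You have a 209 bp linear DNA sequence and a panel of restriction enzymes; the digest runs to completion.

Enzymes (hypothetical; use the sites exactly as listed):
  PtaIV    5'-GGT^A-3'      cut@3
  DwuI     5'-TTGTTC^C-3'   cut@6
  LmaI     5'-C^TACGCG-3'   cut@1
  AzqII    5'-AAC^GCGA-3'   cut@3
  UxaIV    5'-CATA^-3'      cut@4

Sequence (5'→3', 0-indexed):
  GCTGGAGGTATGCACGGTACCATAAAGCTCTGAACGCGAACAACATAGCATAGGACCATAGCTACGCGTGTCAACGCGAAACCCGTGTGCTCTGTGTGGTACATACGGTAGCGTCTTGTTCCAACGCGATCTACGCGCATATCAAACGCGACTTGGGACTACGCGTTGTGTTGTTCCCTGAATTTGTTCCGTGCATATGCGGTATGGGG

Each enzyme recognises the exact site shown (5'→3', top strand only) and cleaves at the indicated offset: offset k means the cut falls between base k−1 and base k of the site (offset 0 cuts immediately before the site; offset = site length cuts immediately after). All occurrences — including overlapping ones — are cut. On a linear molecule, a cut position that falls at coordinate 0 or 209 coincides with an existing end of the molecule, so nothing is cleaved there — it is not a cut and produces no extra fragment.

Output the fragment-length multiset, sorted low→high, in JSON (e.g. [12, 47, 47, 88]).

[2,4,4,5,5,6,6,6,6,6,8,8,9,9,10,11,12,12,12,13,13,17,25]

Scan for sites:
  PtaIV (GGTA, off=3): starts [6, 15, 97, 106, 200] → cuts [9, 18, 100, 109, 203]
  DwuI (TTGTTCC, off=6): starts [115, 170, 183] → cuts [121, 176, 189]
  LmaI (CTACGCG, off=1): starts [61, 130, 158] → cuts [62, 131, 159]
  AzqII (AACGCGA, off=3): starts [32, 72, 122, 144] → cuts [35, 75, 125, 147]
  UxaIV (CATA, off=4): starts [20, 43, 48, 56, 101, 137, 193] → cuts [24, 47, 52, 60, 105, 141, 197]

Pooled cuts: [9, 18, 24, 35, 47, 52, 60, 62, 75, 100, 105, 109, 121, 125, 131, 141, 147, 159, 176, 189, 197, 203]

Fragment lengths:
  [0,9): 9 bp
  [9,18): 9 bp
  [18,24): 6 bp
  [24,35): 11 bp
  [35,47): 12 bp
  [47,52): 5 bp
  [52,60): 8 bp
  [60,62): 2 bp
  [62,75): 13 bp
  [75,100): 25 bp
  [100,105): 5 bp
  [105,109): 4 bp
  [109,121): 12 bp
  [121,125): 4 bp
  [125,131): 6 bp
  [131,141): 10 bp
  [141,147): 6 bp
  [147,159): 12 bp
  [159,176): 17 bp
  [176,189): 13 bp
  [189,197): 8 bp
  [197,203): 6 bp
  [203,209): 6 bp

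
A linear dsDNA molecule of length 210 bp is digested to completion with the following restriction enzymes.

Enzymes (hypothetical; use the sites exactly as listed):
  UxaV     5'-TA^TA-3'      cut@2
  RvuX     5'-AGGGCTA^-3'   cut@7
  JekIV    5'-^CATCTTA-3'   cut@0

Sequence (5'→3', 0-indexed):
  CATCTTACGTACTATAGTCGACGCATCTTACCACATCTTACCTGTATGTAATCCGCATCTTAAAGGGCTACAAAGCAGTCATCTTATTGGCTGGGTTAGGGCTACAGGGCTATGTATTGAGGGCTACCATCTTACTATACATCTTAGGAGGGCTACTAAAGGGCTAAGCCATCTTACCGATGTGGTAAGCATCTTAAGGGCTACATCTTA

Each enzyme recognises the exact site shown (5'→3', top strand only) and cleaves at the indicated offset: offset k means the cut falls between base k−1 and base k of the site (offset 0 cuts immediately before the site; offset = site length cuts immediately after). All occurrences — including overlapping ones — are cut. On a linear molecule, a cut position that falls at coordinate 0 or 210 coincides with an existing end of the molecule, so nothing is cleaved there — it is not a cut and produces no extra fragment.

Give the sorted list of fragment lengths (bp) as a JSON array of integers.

[1,2,3,7,8,9,9,10,10,11,14,14,14,15,16,20,22,25]

Scan for sites:
  UxaV (TATA, off=2): starts [12, 135] → cuts [14, 137]
  RvuX (AGGGCTA, off=7): starts [63, 97, 105, 119, 148, 159, 196] → cuts [70, 104, 112, 126, 155, 166, 203]
  JekIV (CATCTTA, off=0): starts [0, 23, 33, 55, 79, 127, 139, 169, 189, 203] → cuts [23, 33, 55, 79, 127, 139, 169, 189, 203] (position 0 is a terminus of the linear molecule — no cut)

Pooled cuts: [14, 23, 33, 55, 70, 79, 104, 112, 126, 127, 137, 139, 155, 166, 169, 189, 203]

Fragment lengths:
  [0,14): 14 bp
  [14,23): 9 bp
  [23,33): 10 bp
  [33,55): 22 bp
  [55,70): 15 bp
  [70,79): 9 bp
  [79,104): 25 bp
  [104,112): 8 bp
  [112,126): 14 bp
  [126,127): 1 bp
  [127,137): 10 bp
  [137,139): 2 bp
  [139,155): 16 bp
  [155,166): 11 bp
  [166,169): 3 bp
  [169,189): 20 bp
  [189,203): 14 bp
  [203,210): 7 bp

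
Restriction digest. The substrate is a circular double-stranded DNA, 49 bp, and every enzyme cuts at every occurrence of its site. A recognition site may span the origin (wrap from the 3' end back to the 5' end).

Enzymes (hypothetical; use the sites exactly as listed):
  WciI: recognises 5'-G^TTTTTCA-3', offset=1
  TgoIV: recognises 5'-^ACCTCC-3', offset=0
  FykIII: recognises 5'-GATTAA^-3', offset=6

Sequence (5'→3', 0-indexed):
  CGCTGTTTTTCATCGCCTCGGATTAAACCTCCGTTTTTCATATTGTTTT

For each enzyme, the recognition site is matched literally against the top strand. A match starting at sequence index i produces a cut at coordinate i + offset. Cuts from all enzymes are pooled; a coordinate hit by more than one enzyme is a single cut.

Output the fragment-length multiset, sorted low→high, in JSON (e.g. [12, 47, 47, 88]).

Site scan:
  WciI GTTTTTCA/1: at [4, 32] ⇒ [5, 33]
  TgoIV ACCTCC/0: at [26] ⇒ [26]
  FykIII GATTAA/6: at [20] ⇒ [26]

Pooled cuts: [5, 26, 33]

Fragment lengths:
  5→26: 21 bp
  26→33: 7 bp
  33→5 (wrap): 49-33+5 = 21 bp

[7,21,21]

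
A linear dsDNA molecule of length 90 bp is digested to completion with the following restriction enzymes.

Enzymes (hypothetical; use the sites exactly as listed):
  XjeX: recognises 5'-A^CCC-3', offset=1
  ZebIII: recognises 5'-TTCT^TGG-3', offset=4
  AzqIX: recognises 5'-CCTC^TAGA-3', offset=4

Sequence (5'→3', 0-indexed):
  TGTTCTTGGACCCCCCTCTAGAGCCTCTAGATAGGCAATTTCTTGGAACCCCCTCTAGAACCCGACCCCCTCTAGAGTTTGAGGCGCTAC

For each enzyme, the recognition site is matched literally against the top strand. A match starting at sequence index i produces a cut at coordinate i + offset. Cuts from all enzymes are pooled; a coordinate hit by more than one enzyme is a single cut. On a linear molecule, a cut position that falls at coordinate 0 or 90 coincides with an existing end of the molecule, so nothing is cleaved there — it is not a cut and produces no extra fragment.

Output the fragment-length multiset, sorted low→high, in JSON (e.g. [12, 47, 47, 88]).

Scan for sites:
  XjeX ACCC/1: at [9, 47, 59, 64] ⇒ [10, 48, 60, 65]
  ZebIII TTCTTGG/4: at [2, 39] ⇒ [6, 43]
  AzqIX CCTCTAGA/4: at [14, 23, 51, 68] ⇒ [18, 27, 55, 72]

All cut coordinates (distinct, sorted): [6, 10, 18, 27, 43, 48, 55, 60, 65, 72]

Fragment lengths:
  [0,6): 6 bp
  [6,10): 4 bp
  [10,18): 8 bp
  [18,27): 9 bp
  [27,43): 16 bp
  [43,48): 5 bp
  [48,55): 7 bp
  [55,60): 5 bp
  [60,65): 5 bp
  [65,72): 7 bp
  [72,90): 18 bp

[4,5,5,5,6,7,7,8,9,16,18]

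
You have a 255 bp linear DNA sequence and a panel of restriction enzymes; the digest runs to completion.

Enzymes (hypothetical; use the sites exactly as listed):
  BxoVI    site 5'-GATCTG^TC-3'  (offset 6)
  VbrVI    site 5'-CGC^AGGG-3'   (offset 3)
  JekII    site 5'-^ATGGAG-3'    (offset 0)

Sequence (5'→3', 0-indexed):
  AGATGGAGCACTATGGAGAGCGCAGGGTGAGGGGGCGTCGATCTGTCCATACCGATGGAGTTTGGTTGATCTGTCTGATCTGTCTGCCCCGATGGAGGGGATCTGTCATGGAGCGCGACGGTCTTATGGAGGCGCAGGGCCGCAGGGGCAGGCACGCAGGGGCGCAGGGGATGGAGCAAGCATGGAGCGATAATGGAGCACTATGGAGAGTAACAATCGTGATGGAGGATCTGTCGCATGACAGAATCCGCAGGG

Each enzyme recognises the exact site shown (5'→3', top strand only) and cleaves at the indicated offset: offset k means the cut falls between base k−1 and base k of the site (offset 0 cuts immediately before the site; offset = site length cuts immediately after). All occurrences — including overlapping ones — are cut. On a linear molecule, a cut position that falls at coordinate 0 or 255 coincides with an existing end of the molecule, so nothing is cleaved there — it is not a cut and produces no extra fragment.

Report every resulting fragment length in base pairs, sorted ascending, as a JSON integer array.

Scan for sites:
  BxoVI GATCTGTC/6: at [39, 67, 76, 99, 227] ⇒ [45, 73, 82, 105, 233]
  VbrVI CGCAGGG/3: at [20, 132, 140, 154, 162, 248] ⇒ [23, 135, 143, 157, 165, 251]
  JekII ATGGAG/0: at [2, 12, 54, 91, 107, 125, 170, 181, 192, 202, 221] ⇒ [2, 12, 54, 91, 107, 125, 170, 181, 192, 202, 221]

Pooled cuts: [2, 12, 23, 45, 54, 73, 82, 91, 105, 107, 125, 135, 143, 157, 165, 170, 181, 192, 202, 221, 233, 251]

Fragments:
  [0,2): 2 bp
  [2,12): 10 bp
  [12,23): 11 bp
  [23,45): 22 bp
  [45,54): 9 bp
  [54,73): 19 bp
  [73,82): 9 bp
  [82,91): 9 bp
  [91,105): 14 bp
  [105,107): 2 bp
  [107,125): 18 bp
  [125,135): 10 bp
  [135,143): 8 bp
  [143,157): 14 bp
  [157,165): 8 bp
  [165,170): 5 bp
  [170,181): 11 bp
  [181,192): 11 bp
  [192,202): 10 bp
  [202,221): 19 bp
  [221,233): 12 bp
  [233,251): 18 bp
  [251,255): 4 bp

[2,2,4,5,8,8,9,9,9,10,10,10,11,11,11,12,14,14,18,18,19,19,22]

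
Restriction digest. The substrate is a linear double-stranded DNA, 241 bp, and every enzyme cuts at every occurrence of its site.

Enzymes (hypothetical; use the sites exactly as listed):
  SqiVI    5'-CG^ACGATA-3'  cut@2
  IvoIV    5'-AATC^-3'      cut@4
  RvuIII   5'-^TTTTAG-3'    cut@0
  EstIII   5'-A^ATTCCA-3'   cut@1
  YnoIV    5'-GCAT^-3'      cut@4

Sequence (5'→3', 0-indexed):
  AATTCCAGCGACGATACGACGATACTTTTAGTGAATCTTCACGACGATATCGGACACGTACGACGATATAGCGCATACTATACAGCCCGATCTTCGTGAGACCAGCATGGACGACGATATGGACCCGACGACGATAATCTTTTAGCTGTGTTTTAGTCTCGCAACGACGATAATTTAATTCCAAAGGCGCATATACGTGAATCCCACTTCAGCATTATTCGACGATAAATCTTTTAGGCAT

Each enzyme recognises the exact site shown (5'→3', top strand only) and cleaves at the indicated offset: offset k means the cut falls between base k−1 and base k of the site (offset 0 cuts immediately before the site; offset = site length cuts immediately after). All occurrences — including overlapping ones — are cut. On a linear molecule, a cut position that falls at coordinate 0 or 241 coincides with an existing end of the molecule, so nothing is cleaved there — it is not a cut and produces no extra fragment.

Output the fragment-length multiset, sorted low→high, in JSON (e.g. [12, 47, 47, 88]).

Per-enzyme occurrences:
  SqiVI CGACGATA/2: at [8, 16, 41, 60, 111, 128, 164, 219] ⇒ [10, 18, 43, 62, 113, 130, 166, 221]
  IvoIV AATC/4: at [33, 135, 199, 227] ⇒ [37, 139, 203, 231]
  RvuIII TTTTAG/0: at [25, 139, 150, 231] ⇒ [25, 139, 150, 231]
  EstIII AATTCCA/1: at [0, 176] ⇒ [1, 177]
  YnoIV GCAT/4: at [72, 104, 188, 211, 237] ⇒ [76, 108, 192, 215] (position 241 is a terminus of the linear molecule — no cut)

Pooled cuts: [1, 10, 18, 25, 37, 43, 62, 76, 108, 113, 130, 139, 150, 166, 177, 192, 203, 215, 221, 231]

Fragments:
  [0,1): 1 bp
  [1,10): 9 bp
  [10,18): 8 bp
  [18,25): 7 bp
  [25,37): 12 bp
  [37,43): 6 bp
  [43,62): 19 bp
  [62,76): 14 bp
  [76,108): 32 bp
  [108,113): 5 bp
  [113,130): 17 bp
  [130,139): 9 bp
  [139,150): 11 bp
  [150,166): 16 bp
  [166,177): 11 bp
  [177,192): 15 bp
  [192,203): 11 bp
  [203,215): 12 bp
  [215,221): 6 bp
  [221,231): 10 bp
  [231,241): 10 bp

[1,5,6,6,7,8,9,9,10,10,11,11,11,12,12,14,15,16,17,19,32]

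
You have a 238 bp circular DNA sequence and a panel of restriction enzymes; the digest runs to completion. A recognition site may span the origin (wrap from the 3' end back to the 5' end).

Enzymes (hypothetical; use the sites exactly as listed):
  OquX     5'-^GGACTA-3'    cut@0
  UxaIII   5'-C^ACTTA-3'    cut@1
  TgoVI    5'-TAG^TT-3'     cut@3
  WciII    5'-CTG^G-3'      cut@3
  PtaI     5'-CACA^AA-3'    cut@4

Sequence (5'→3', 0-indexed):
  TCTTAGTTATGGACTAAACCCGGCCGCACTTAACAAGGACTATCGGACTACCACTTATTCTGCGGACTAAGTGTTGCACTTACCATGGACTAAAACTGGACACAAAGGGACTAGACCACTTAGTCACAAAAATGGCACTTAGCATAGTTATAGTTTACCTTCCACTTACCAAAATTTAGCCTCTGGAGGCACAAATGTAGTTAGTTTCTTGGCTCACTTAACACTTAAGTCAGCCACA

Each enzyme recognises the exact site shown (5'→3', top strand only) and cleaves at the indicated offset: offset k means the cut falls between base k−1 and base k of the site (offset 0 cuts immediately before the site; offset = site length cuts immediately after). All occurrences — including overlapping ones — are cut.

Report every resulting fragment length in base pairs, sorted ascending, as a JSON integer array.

Scan for sites:
  OquX GGACTA/0: at [10, 36, 44, 63, 86, 107] ⇒ [10, 36, 44, 63, 86, 107]
  UxaIII CACTTA/1: at [26, 51, 76, 116, 135, 162, 214, 221] ⇒ [27, 52, 77, 117, 136, 163, 215, 222]
  TgoVI TAGTT/3: at [3, 144, 150, 197, 201] ⇒ [6, 147, 153, 200, 204]
  WciII CTGG/3: at [95, 182] ⇒ [98, 185]
  PtaI CACAAA/4: at [100, 124, 189] ⇒ [104, 128, 193]

All cut coordinates (distinct, sorted): [6, 10, 27, 36, 44, 52, 63, 77, 86, 98, 104, 107, 117, 128, 136, 147, 153, 163, 185, 193, 200, 204, 215, 222]

Fragment lengths:
  6→10: 4 bp
  10→27: 17 bp
  27→36: 9 bp
  36→44: 8 bp
  44→52: 8 bp
  52→63: 11 bp
  63→77: 14 bp
  77→86: 9 bp
  86→98: 12 bp
  98→104: 6 bp
  104→107: 3 bp
  107→117: 10 bp
  117→128: 11 bp
  128→136: 8 bp
  136→147: 11 bp
  147→153: 6 bp
  153→163: 10 bp
  163→185: 22 bp
  185→193: 8 bp
  193→200: 7 bp
  200→204: 4 bp
  204→215: 11 bp
  215→222: 7 bp
  222→6 (wrap): 238-222+6 = 22 bp

[3,4,4,6,6,7,7,8,8,8,8,9,9,10,10,11,11,11,11,12,14,17,22,22]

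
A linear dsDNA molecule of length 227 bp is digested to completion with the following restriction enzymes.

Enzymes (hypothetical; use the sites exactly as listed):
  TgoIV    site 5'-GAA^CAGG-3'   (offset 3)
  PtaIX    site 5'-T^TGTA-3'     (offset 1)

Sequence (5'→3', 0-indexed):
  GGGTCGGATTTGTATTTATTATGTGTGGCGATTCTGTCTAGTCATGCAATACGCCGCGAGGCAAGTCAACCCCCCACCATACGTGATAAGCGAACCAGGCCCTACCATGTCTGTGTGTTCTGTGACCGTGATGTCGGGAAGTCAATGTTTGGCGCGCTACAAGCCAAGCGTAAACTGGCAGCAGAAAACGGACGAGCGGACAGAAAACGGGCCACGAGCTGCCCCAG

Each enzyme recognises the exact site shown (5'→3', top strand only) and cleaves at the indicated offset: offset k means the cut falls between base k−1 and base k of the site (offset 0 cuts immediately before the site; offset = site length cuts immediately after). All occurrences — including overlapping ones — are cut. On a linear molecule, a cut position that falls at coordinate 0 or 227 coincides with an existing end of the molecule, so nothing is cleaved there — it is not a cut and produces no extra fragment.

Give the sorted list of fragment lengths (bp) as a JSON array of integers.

Scan for sites:
  TgoIV (GAACAGG, off=3): no sites
  PtaIX TTGTA/1: at [9] ⇒ [10]

Pooled cuts: [10]

Fragments:
  [0,10): 10 bp
  [10,227): 217 bp

[10,217]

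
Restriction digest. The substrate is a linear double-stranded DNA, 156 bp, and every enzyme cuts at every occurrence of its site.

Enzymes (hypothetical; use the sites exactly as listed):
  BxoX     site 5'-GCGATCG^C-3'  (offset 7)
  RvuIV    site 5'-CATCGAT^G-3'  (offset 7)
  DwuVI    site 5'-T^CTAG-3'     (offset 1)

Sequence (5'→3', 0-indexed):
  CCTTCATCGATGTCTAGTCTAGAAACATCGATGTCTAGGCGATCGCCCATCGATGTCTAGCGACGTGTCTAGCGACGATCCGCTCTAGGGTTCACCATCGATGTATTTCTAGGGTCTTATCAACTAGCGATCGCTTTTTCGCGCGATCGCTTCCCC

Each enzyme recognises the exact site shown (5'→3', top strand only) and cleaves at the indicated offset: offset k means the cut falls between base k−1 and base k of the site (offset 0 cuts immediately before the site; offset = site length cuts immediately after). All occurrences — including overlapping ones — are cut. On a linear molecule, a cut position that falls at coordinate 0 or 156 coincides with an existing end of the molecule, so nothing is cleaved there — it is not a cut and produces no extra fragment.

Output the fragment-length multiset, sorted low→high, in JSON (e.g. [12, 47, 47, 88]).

Site scan:
  BxoX (GCGATCGC, off=7): starts [38, 126, 142] → cuts [45, 133, 149]
  RvuIV (CATCGATG, off=7): starts [4, 25, 47, 95] → cuts [11, 32, 54, 102]
  DwuVI (TCTAG, off=1): starts [12, 17, 33, 55, 67, 83, 107] → cuts [13, 18, 34, 56, 68, 84, 108]

All cut coordinates (distinct, sorted): [11, 13, 18, 32, 34, 45, 54, 56, 68, 84, 102, 108, 133, 149]

Fragments:
  [0,11): 11 bp
  [11,13): 2 bp
  [13,18): 5 bp
  [18,32): 14 bp
  [32,34): 2 bp
  [34,45): 11 bp
  [45,54): 9 bp
  [54,56): 2 bp
  [56,68): 12 bp
  [68,84): 16 bp
  [84,102): 18 bp
  [102,108): 6 bp
  [108,133): 25 bp
  [133,149): 16 bp
  [149,156): 7 bp

[2,2,2,5,6,7,9,11,11,12,14,16,16,18,25]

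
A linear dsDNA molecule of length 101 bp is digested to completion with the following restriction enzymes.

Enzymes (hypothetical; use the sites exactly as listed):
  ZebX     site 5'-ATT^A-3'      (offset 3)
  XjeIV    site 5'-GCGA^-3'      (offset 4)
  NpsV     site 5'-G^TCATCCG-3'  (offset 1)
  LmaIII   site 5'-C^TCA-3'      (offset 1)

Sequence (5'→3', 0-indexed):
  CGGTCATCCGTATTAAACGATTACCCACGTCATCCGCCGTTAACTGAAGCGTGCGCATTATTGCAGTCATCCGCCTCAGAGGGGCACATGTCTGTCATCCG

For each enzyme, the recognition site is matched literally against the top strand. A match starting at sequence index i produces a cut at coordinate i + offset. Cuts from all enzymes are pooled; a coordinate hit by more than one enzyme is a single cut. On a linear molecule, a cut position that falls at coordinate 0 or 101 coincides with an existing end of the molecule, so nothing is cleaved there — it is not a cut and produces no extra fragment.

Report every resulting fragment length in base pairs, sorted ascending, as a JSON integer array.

Scan for sites:
  ZebX (ATTA, off=3): starts [11, 19, 56] → cuts [14, 22, 59]
  XjeIV (GCGA, off=4): no sites
  NpsV (GTCATCCG, off=1): starts [2, 28, 65, 93] → cuts [3, 29, 66, 94]
  LmaIII (CTCA, off=1): starts [74] → cuts [75]

All cut coordinates (distinct, sorted): [3, 14, 22, 29, 59, 66, 75, 94]

Fragments:
  [0,3): 3 bp
  [3,14): 11 bp
  [14,22): 8 bp
  [22,29): 7 bp
  [29,59): 30 bp
  [59,66): 7 bp
  [66,75): 9 bp
  [75,94): 19 bp
  [94,101): 7 bp

[3,7,7,7,8,9,11,19,30]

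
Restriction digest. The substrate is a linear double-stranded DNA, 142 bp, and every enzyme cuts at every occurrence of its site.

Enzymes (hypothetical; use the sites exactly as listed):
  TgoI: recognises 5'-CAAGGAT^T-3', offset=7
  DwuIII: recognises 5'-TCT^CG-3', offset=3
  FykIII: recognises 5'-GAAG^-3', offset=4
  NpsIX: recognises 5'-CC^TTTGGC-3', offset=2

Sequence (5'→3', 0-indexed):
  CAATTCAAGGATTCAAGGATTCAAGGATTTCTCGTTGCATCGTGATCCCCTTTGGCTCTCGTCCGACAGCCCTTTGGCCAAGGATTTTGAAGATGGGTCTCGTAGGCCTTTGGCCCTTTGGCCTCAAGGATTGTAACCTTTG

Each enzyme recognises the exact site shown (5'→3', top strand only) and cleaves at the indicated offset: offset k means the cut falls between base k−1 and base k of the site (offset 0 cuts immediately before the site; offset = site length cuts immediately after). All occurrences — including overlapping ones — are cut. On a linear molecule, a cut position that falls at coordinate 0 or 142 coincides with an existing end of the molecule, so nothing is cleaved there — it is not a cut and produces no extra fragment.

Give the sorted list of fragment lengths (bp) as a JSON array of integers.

[4,7,8,8,8,8,8,9,11,12,13,13,15,18]

Per-enzyme occurrences:
  TgoI CAAGGATT/7: at [5, 13, 21, 78, 124] ⇒ [12, 20, 28, 85, 131]
  DwuIII TCTCG/3: at [29, 56, 97] ⇒ [32, 59, 100]
  FykIII GAAG/4: at [88] ⇒ [92]
  NpsIX CCTTTGGC/2: at [48, 70, 106, 114] ⇒ [50, 72, 108, 116]

Pooled cuts: [12, 20, 28, 32, 50, 59, 72, 85, 92, 100, 108, 116, 131]

Fragment lengths:
  [0,12): 12 bp
  [12,20): 8 bp
  [20,28): 8 bp
  [28,32): 4 bp
  [32,50): 18 bp
  [50,59): 9 bp
  [59,72): 13 bp
  [72,85): 13 bp
  [85,92): 7 bp
  [92,100): 8 bp
  [100,108): 8 bp
  [108,116): 8 bp
  [116,131): 15 bp
  [131,142): 11 bp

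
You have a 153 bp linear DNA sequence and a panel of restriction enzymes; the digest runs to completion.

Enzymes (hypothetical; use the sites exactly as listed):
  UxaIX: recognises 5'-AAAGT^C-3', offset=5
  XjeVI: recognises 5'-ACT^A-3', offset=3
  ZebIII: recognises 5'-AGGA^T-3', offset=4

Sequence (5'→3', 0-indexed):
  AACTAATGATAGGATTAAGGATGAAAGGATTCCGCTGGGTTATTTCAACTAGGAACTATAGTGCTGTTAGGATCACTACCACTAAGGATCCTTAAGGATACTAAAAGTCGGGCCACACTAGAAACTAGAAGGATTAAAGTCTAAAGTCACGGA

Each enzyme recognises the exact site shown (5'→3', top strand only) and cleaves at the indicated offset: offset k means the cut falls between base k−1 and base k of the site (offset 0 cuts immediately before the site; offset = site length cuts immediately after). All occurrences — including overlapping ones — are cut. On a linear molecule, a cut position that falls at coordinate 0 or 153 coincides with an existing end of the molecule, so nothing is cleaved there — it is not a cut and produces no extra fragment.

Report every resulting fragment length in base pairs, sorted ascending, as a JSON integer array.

Scan for sites:
  UxaIX (AAAGTC, off=5): starts [103, 135, 142] → cuts [108, 140, 147]
  XjeVI (ACTA, off=3): starts [1, 47, 54, 74, 80, 99, 116, 123] → cuts [4, 50, 57, 77, 83, 102, 119, 126]
  ZebIII (AGGAT, off=4): starts [10, 17, 25, 68, 84, 94, 129] → cuts [14, 21, 29, 72, 88, 98, 133]

All cut coordinates (distinct, sorted): [4, 14, 21, 29, 50, 57, 72, 77, 83, 88, 98, 102, 108, 119, 126, 133, 140, 147]

Fragment lengths:
  [0,4): 4 bp
  [4,14): 10 bp
  [14,21): 7 bp
  [21,29): 8 bp
  [29,50): 21 bp
  [50,57): 7 bp
  [57,72): 15 bp
  [72,77): 5 bp
  [77,83): 6 bp
  [83,88): 5 bp
  [88,98): 10 bp
  [98,102): 4 bp
  [102,108): 6 bp
  [108,119): 11 bp
  [119,126): 7 bp
  [126,133): 7 bp
  [133,140): 7 bp
  [140,147): 7 bp
  [147,153): 6 bp

[4,4,5,5,6,6,6,7,7,7,7,7,7,8,10,10,11,15,21]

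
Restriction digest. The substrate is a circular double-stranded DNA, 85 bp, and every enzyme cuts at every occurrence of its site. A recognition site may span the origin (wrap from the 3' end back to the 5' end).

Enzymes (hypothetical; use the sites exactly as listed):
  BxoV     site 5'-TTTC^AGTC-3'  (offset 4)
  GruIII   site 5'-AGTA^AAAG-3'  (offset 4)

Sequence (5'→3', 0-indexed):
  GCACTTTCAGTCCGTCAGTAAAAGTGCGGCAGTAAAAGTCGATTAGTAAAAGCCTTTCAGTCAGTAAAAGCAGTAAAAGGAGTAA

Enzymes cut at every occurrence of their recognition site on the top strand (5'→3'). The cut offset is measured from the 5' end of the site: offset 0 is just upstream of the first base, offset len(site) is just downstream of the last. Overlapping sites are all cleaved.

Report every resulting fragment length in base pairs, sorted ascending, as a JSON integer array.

[8,9,10,12,14,14,18]

Per-enzyme occurrences:
  BxoV TTTCAGTC/4: at [4, 54] ⇒ [8, 58]
  GruIII AGTAAAAG/4: at [16, 30, 44, 62, 71] ⇒ [20, 34, 48, 66, 75]

All cut coordinates (distinct, sorted): [8, 20, 34, 48, 58, 66, 75]

Fragments:
  8→20: 12 bp
  20→34: 14 bp
  34→48: 14 bp
  48→58: 10 bp
  58→66: 8 bp
  66→75: 9 bp
  75→8 (wrap): 85-75+8 = 18 bp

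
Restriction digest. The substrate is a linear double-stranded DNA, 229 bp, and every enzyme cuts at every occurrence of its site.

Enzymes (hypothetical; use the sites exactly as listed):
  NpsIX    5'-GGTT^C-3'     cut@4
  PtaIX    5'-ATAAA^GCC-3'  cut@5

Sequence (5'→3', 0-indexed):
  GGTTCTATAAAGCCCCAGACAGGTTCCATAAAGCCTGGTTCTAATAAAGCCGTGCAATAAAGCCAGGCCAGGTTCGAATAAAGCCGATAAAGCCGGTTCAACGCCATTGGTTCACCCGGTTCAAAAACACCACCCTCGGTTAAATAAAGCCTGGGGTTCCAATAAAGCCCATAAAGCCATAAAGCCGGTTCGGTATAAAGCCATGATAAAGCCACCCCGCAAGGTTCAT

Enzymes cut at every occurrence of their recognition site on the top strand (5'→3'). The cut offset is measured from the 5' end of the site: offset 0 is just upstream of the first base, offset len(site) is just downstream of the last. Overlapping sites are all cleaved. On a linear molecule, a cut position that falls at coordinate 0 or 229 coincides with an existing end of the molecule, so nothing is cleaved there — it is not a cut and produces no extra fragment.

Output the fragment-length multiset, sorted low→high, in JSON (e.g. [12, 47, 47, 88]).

Per-enzyme occurrences:
  NpsIX GGTTC/4: at [0, 21, 36, 70, 94, 108, 117, 154, 186, 222] ⇒ [4, 25, 40, 74, 98, 112, 121, 158, 190, 226]
  PtaIX ATAAAGCC/5: at [6, 27, 43, 56, 77, 86, 143, 161, 170, 178, 194, 205] ⇒ [11, 32, 48, 61, 82, 91, 148, 166, 175, 183, 199, 210]

All cut coordinates (distinct, sorted): [4, 11, 25, 32, 40, 48, 61, 74, 82, 91, 98, 112, 121, 148, 158, 166, 175, 183, 190, 199, 210, 226]

Fragments:
  [0,4): 4 bp
  [4,11): 7 bp
  [11,25): 14 bp
  [25,32): 7 bp
  [32,40): 8 bp
  [40,48): 8 bp
  [48,61): 13 bp
  [61,74): 13 bp
  [74,82): 8 bp
  [82,91): 9 bp
  [91,98): 7 bp
  [98,112): 14 bp
  [112,121): 9 bp
  [121,148): 27 bp
  [148,158): 10 bp
  [158,166): 8 bp
  [166,175): 9 bp
  [175,183): 8 bp
  [183,190): 7 bp
  [190,199): 9 bp
  [199,210): 11 bp
  [210,226): 16 bp
  [226,229): 3 bp

[3,4,7,7,7,7,8,8,8,8,8,9,9,9,9,10,11,13,13,14,14,16,27]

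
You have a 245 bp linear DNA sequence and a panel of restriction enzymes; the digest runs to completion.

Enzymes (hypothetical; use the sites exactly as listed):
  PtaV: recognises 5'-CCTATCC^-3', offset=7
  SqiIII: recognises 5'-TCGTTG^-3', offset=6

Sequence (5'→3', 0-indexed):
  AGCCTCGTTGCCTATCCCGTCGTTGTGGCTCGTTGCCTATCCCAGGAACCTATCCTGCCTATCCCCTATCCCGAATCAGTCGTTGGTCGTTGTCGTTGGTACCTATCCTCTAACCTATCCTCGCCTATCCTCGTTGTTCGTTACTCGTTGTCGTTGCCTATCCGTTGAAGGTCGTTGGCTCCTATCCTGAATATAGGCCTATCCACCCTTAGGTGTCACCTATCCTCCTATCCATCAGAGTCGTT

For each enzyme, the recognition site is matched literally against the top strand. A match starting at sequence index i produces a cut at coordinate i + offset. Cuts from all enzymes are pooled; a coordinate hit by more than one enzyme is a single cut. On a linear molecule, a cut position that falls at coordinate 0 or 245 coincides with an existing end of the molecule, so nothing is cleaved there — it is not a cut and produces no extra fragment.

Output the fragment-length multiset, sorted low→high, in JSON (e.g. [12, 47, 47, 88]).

Site scan:
  PtaV CCTATCC/7: at [10, 35, 48, 57, 64, 101, 113, 123, 156, 180, 197, 218, 226] ⇒ [17, 42, 55, 64, 71, 108, 120, 130, 163, 187, 204, 225, 233]
  SqiIII TCGTTG/6: at [4, 19, 29, 79, 86, 92, 130, 144, 150, 171] ⇒ [10, 25, 35, 85, 92, 98, 136, 150, 156, 177]

All cut coordinates (distinct, sorted): [10, 17, 25, 35, 42, 55, 64, 71, 85, 92, 98, 108, 120, 130, 136, 150, 156, 163, 177, 187, 204, 225, 233]

Fragment lengths:
  [0,10): 10 bp
  [10,17): 7 bp
  [17,25): 8 bp
  [25,35): 10 bp
  [35,42): 7 bp
  [42,55): 13 bp
  [55,64): 9 bp
  [64,71): 7 bp
  [71,85): 14 bp
  [85,92): 7 bp
  [92,98): 6 bp
  [98,108): 10 bp
  [108,120): 12 bp
  [120,130): 10 bp
  [130,136): 6 bp
  [136,150): 14 bp
  [150,156): 6 bp
  [156,163): 7 bp
  [163,177): 14 bp
  [177,187): 10 bp
  [187,204): 17 bp
  [204,225): 21 bp
  [225,233): 8 bp
  [233,245): 12 bp

[6,6,6,7,7,7,7,7,8,8,9,10,10,10,10,10,12,12,13,14,14,14,17,21]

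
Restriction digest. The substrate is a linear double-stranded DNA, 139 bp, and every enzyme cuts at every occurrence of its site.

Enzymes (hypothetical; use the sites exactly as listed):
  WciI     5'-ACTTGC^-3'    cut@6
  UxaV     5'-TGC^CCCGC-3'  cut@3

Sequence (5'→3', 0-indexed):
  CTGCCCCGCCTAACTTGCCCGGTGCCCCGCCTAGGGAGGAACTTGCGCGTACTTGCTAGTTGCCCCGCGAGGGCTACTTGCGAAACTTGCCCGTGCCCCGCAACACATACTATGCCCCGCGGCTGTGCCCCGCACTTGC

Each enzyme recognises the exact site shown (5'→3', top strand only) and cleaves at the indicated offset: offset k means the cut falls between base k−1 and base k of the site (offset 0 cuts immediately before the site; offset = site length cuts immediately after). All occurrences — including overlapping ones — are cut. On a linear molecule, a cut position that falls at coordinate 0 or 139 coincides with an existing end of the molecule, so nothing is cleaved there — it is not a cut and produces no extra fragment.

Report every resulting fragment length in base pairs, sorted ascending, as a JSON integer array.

Site scan:
  WciI (ACTTGC, off=6): starts [12, 40, 50, 75, 84, 133] → cuts [18, 46, 56, 81, 90] (position 139 is a terminus of the linear molecule — no cut)
  UxaV (TGCCCCGC, off=3): starts [1, 22, 60, 93, 112, 125] → cuts [4, 25, 63, 96, 115, 128]

All cut coordinates (distinct, sorted): [4, 18, 25, 46, 56, 63, 81, 90, 96, 115, 128]

Fragment lengths:
  [0,4): 4 bp
  [4,18): 14 bp
  [18,25): 7 bp
  [25,46): 21 bp
  [46,56): 10 bp
  [56,63): 7 bp
  [63,81): 18 bp
  [81,90): 9 bp
  [90,96): 6 bp
  [96,115): 19 bp
  [115,128): 13 bp
  [128,139): 11 bp

[4,6,7,7,9,10,11,13,14,18,19,21]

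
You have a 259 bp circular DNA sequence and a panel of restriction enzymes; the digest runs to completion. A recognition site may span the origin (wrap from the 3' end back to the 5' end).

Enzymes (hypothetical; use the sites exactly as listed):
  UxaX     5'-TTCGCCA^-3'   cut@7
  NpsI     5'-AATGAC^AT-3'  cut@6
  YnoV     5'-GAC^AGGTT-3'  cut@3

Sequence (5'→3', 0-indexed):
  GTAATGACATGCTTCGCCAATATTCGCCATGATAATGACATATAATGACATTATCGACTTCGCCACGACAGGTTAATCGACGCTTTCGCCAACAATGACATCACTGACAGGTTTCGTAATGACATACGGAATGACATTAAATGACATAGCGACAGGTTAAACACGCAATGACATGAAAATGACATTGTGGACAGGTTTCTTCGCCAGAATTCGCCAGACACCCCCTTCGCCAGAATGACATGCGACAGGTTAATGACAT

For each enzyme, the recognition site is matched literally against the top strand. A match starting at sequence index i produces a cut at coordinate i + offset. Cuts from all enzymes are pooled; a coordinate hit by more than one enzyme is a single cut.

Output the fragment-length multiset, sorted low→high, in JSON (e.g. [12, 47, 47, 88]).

Site scan:
  UxaX (TTCGCCA, off=7): starts [12, 22, 58, 84, 199, 209, 225] → cuts [19, 29, 65, 91, 206, 216, 232]
  NpsI (AATGACAT, off=6): starts [2, 33, 43, 93, 117, 129, 139, 166, 177, 233, 251] → cuts [8, 39, 49, 99, 123, 135, 145, 172, 183, 239, 257]
  YnoV (GACAGGTT, off=3): starts [66, 105, 150, 189, 243] → cuts [69, 108, 153, 192, 246]

Pooled cuts: [8, 19, 29, 39, 49, 65, 69, 91, 99, 108, 123, 135, 145, 153, 172, 183, 192, 206, 216, 232, 239, 246, 257]

Fragments:
  8→19: 11 bp
  19→29: 10 bp
  29→39: 10 bp
  39→49: 10 bp
  49→65: 16 bp
  65→69: 4 bp
  69→91: 22 bp
  91→99: 8 bp
  99→108: 9 bp
  108→123: 15 bp
  123→135: 12 bp
  135→145: 10 bp
  145→153: 8 bp
  153→172: 19 bp
  172→183: 11 bp
  183→192: 9 bp
  192→206: 14 bp
  206→216: 10 bp
  216→232: 16 bp
  232→239: 7 bp
  239→246: 7 bp
  246→257: 11 bp
  257→8 (wrap): 259-257+8 = 10 bp

[4,7,7,8,8,9,9,10,10,10,10,10,10,11,11,11,12,14,15,16,16,19,22]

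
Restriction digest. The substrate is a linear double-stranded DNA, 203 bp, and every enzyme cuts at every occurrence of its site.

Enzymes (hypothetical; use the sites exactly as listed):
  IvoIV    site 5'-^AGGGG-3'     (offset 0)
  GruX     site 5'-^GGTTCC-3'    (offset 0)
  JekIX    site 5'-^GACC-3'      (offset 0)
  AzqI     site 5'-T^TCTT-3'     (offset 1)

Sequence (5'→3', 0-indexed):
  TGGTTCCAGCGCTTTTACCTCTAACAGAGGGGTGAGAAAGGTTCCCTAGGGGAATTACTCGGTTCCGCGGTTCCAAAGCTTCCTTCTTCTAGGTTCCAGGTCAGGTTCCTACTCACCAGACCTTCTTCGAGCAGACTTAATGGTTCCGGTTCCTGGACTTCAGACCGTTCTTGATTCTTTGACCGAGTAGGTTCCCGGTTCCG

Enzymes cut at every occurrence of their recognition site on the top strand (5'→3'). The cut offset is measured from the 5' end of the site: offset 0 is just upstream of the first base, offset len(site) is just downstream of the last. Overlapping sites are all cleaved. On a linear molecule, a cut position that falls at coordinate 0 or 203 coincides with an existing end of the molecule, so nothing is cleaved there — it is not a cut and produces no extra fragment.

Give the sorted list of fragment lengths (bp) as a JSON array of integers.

[1,5,5,6,6,7,7,7,7,8,8,9,12,12,13,15,15,16,18,26]

Site scan:
  IvoIV AGGGG/0: at [27, 47] ⇒ [27, 47]
  GruX GGTTCC/0: at [1, 39, 60, 68, 91, 103, 141, 147, 189, 196] ⇒ [1, 39, 60, 68, 91, 103, 141, 147, 189, 196]
  JekIX GACC/0: at [118, 162, 180] ⇒ [118, 162, 180]
  AzqI TTCTT/1: at [83, 122, 167, 174] ⇒ [84, 123, 168, 175]

All cut coordinates (distinct, sorted): [1, 27, 39, 47, 60, 68, 84, 91, 103, 118, 123, 141, 147, 162, 168, 175, 180, 189, 196]

Fragment lengths:
  [0,1): 1 bp
  [1,27): 26 bp
  [27,39): 12 bp
  [39,47): 8 bp
  [47,60): 13 bp
  [60,68): 8 bp
  [68,84): 16 bp
  [84,91): 7 bp
  [91,103): 12 bp
  [103,118): 15 bp
  [118,123): 5 bp
  [123,141): 18 bp
  [141,147): 6 bp
  [147,162): 15 bp
  [162,168): 6 bp
  [168,175): 7 bp
  [175,180): 5 bp
  [180,189): 9 bp
  [189,196): 7 bp
  [196,203): 7 bp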